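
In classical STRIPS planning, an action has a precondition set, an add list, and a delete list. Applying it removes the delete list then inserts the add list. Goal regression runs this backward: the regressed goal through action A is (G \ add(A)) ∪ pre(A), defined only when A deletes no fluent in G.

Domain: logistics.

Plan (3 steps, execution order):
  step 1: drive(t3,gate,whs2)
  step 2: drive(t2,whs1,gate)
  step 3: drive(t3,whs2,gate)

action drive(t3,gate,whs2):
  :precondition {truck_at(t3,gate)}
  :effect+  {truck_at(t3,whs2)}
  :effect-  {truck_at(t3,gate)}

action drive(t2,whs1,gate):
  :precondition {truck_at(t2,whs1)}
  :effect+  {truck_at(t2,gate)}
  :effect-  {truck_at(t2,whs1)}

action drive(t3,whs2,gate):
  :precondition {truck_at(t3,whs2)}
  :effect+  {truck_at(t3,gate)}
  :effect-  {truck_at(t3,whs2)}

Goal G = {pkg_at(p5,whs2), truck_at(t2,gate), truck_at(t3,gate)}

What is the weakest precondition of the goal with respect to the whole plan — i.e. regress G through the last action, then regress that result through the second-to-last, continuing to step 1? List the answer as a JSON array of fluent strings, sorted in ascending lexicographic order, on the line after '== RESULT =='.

Work backward from the goal:
  through step 3 (drive(t3,whs2,gate)): drop {truck_at(t3,gate)}, keep {pkg_at(p5,whs2), truck_at(t2,gate)}, require {truck_at(t3,whs2)}
    → {pkg_at(p5,whs2), truck_at(t2,gate), truck_at(t3,whs2)}
  through step 2 (drive(t2,whs1,gate)): drop {truck_at(t2,gate)}, keep {pkg_at(p5,whs2), truck_at(t3,whs2)}, require {truck_at(t2,whs1)}
    → {pkg_at(p5,whs2), truck_at(t2,whs1), truck_at(t3,whs2)}
  through step 1 (drive(t3,gate,whs2)): drop {truck_at(t3,whs2)}, keep {pkg_at(p5,whs2), truck_at(t2,whs1)}, require {truck_at(t3,gate)}
    → {pkg_at(p5,whs2), truck_at(t2,whs1), truck_at(t3,gate)}

== RESULT ==
["pkg_at(p5,whs2)", "truck_at(t2,whs1)", "truck_at(t3,gate)"]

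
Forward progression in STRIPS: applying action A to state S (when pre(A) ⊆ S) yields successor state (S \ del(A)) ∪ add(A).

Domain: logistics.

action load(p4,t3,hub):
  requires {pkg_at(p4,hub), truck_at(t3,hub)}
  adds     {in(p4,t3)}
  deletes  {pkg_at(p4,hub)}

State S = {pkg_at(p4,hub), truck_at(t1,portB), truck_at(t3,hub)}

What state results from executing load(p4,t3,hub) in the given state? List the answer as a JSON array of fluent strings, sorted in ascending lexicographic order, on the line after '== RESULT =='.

Compute (S \ del) ∪ add:
  pre ⊆ S: {pkg_at(p4,hub), truck_at(t3,hub)} ⊆ S  — applicable
  S \ del = {truck_at(t1,portB), truck_at(t3,hub)}
  ∪ add   = {in(p4,t3), truck_at(t1,portB), truck_at(t3,hub)}

== RESULT ==
["in(p4,t3)", "truck_at(t1,portB)", "truck_at(t3,hub)"]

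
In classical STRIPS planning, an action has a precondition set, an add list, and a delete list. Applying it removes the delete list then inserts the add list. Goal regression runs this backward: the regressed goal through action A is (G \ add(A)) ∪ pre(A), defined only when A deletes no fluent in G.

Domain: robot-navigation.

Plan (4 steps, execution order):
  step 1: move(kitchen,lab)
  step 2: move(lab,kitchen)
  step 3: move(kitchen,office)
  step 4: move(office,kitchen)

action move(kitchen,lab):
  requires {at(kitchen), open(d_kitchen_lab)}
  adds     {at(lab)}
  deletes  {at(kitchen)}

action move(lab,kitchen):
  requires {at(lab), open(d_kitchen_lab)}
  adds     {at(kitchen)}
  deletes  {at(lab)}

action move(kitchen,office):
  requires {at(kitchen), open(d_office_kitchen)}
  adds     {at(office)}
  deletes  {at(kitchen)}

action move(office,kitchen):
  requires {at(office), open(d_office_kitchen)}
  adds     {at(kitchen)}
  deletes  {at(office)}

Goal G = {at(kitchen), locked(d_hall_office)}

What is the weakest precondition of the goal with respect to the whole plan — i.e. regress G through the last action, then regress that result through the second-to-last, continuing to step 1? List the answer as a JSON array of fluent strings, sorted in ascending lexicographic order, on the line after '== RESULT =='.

Regress step by step:
  through step 4 (move(office,kitchen)): drop {at(kitchen)}, keep {locked(d_hall_office)}, require {at(office), open(d_office_kitchen)}
    → {at(office), locked(d_hall_office), open(d_office_kitchen)}
  through step 3 (move(kitchen,office)): drop {at(office)}, keep {locked(d_hall_office), open(d_office_kitchen)}, require {at(kitchen), open(d_office_kitchen)}
    → {at(kitchen), locked(d_hall_office), open(d_office_kitchen)}
  through step 2 (move(lab,kitchen)): drop {at(kitchen)}, keep {locked(d_hall_office), open(d_office_kitchen)}, require {at(lab), open(d_kitchen_lab)}
    → {at(lab), locked(d_hall_office), open(d_kitchen_lab), open(d_office_kitchen)}
  through step 1 (move(kitchen,lab)): drop {at(lab)}, keep {locked(d_hall_office), open(d_kitchen_lab), open(d_office_kitchen)}, require {at(kitchen), open(d_kitchen_lab)}
    → {at(kitchen), locked(d_hall_office), open(d_kitchen_lab), open(d_office_kitchen)}

== RESULT ==
["at(kitchen)", "locked(d_hall_office)", "open(d_kitchen_lab)", "open(d_office_kitchen)"]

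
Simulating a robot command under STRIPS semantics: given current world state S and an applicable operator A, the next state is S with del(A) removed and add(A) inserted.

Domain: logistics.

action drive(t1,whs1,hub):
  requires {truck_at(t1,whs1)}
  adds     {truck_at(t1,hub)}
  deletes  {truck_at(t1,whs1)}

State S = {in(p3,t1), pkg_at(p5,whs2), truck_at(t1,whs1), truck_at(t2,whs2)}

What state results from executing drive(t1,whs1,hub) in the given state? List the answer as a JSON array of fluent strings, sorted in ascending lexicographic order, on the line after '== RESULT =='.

Progress:
  pre ⊆ S: {truck_at(t1,whs1)} ⊆ S  — applicable
  S \ del = {in(p3,t1), pkg_at(p5,whs2), truck_at(t2,whs2)}
  ∪ add   = {in(p3,t1), pkg_at(p5,whs2), truck_at(t1,hub), truck_at(t2,whs2)}

== RESULT ==
["in(p3,t1)", "pkg_at(p5,whs2)", "truck_at(t1,hub)", "truck_at(t2,whs2)"]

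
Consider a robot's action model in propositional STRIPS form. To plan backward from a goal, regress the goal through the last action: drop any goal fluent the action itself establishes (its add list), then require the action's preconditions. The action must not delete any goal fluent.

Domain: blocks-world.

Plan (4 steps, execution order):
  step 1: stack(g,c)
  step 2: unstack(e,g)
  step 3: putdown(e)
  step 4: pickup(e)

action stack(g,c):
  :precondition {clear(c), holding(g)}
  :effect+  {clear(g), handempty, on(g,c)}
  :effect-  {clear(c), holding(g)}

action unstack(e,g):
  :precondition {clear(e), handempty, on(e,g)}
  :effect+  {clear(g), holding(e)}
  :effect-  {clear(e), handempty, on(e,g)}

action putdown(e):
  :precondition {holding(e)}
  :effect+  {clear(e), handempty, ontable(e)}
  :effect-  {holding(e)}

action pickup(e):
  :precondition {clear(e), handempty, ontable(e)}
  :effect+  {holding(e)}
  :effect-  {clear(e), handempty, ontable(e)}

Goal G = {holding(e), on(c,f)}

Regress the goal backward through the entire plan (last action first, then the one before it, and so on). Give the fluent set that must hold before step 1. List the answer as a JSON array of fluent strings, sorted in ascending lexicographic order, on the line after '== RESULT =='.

Regress step by step:
  through step 4 (pickup(e)): drop {holding(e)}, keep {on(c,f)}, require {clear(e), handempty, ontable(e)}
    → {clear(e), handempty, on(c,f), ontable(e)}
  through step 3 (putdown(e)): drop {clear(e), handempty, ontable(e)}, keep {on(c,f)}, require {holding(e)}
    → {holding(e), on(c,f)}
  through step 2 (unstack(e,g)): drop {holding(e)}, keep {on(c,f)}, require {clear(e), handempty, on(e,g)}
    → {clear(e), handempty, on(c,f), on(e,g)}
  through step 1 (stack(g,c)): drop {handempty}, keep {clear(e), on(c,f), on(e,g)}, require {clear(c), holding(g)}
    → {clear(c), clear(e), holding(g), on(c,f), on(e,g)}

== RESULT ==
["clear(c)", "clear(e)", "holding(g)", "on(c,f)", "on(e,g)"]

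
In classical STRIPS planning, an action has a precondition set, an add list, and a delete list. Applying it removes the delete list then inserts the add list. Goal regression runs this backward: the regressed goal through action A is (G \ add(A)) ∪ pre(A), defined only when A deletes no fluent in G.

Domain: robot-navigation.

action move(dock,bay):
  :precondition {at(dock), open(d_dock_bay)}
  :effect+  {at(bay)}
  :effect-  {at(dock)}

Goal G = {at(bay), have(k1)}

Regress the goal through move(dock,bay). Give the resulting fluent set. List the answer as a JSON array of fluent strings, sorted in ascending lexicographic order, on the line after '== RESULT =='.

Regress:
  G ∩ del = {}  (empty — regression defined)
  G \ add = {at(bay), have(k1)} \ {at(bay)} = {have(k1)}
  ∪ pre   = {have(k1)} ∪ {at(dock), open(d_dock_bay)}
          = {at(dock), have(k1), open(d_dock_bay)}

== RESULT ==
["at(dock)", "have(k1)", "open(d_dock_bay)"]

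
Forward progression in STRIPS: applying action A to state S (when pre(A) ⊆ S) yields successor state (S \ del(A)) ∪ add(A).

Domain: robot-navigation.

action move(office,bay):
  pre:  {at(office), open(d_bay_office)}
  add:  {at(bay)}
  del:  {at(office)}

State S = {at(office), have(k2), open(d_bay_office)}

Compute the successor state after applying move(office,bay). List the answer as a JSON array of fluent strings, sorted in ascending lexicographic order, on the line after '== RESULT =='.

Compute (S \ del) ∪ add:
  pre ⊆ S: {at(office), open(d_bay_office)} ⊆ S  — applicable
  S \ del = {have(k2), open(d_bay_office)}
  ∪ add   = {at(bay), have(k2), open(d_bay_office)}

== RESULT ==
["at(bay)", "have(k2)", "open(d_bay_office)"]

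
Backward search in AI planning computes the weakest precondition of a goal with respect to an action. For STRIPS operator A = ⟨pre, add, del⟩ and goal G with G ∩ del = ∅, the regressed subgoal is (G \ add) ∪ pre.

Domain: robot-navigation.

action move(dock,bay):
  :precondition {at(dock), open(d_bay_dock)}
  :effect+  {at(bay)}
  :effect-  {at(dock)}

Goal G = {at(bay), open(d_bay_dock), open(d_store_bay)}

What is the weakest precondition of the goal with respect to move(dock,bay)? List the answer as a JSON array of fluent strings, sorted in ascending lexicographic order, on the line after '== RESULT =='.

Regress:
  G ∩ del = {}  (empty — regression defined)
  G \ add = {at(bay), open(d_bay_dock), open(d_store_bay)} \ {at(bay)} = {open(d_bay_dock), open(d_store_bay)}
  ∪ pre   = {open(d_bay_dock), open(d_store_bay)} ∪ {at(dock), open(d_bay_dock)}
          = {at(dock), open(d_bay_dock), open(d_store_bay)}

== RESULT ==
["at(dock)", "open(d_bay_dock)", "open(d_store_bay)"]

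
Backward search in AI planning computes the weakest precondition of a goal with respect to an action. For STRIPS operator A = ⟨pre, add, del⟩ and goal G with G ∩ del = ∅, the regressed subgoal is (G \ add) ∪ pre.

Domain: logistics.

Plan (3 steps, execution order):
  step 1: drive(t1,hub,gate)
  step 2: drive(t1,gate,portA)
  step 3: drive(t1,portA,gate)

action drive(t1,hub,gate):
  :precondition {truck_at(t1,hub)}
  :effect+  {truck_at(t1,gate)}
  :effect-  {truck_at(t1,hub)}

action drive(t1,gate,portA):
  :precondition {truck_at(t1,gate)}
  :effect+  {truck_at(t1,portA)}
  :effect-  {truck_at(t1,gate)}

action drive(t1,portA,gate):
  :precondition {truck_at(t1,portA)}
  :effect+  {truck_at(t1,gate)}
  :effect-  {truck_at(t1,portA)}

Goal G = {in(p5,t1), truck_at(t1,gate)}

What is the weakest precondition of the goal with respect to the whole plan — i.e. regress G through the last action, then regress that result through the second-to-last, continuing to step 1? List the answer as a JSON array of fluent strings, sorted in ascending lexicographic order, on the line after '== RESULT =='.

Regress step by step:
  through step 3 (drive(t1,portA,gate)): drop {truck_at(t1,gate)}, keep {in(p5,t1)}, require {truck_at(t1,portA)}
    → {in(p5,t1), truck_at(t1,portA)}
  through step 2 (drive(t1,gate,portA)): drop {truck_at(t1,portA)}, keep {in(p5,t1)}, require {truck_at(t1,gate)}
    → {in(p5,t1), truck_at(t1,gate)}
  through step 1 (drive(t1,hub,gate)): drop {truck_at(t1,gate)}, keep {in(p5,t1)}, require {truck_at(t1,hub)}
    → {in(p5,t1), truck_at(t1,hub)}

== RESULT ==
["in(p5,t1)", "truck_at(t1,hub)"]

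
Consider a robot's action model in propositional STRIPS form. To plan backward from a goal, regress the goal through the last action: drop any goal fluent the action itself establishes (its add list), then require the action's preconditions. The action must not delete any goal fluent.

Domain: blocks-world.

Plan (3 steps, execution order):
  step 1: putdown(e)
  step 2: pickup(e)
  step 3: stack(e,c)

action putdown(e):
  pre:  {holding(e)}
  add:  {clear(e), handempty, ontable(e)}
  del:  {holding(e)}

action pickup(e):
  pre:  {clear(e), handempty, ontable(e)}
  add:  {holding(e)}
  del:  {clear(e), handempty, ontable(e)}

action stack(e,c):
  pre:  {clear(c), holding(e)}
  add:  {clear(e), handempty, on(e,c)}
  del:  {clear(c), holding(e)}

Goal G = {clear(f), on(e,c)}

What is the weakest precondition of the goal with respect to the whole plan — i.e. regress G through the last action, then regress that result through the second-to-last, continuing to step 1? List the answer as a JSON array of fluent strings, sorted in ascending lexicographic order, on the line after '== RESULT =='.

Work backward from the goal:
  through step 3 (stack(e,c)): drop {on(e,c)}, keep {clear(f)}, require {clear(c), holding(e)}
    → {clear(c), clear(f), holding(e)}
  through step 2 (pickup(e)): drop {holding(e)}, keep {clear(c), clear(f)}, require {clear(e), handempty, ontable(e)}
    → {clear(c), clear(e), clear(f), handempty, ontable(e)}
  through step 1 (putdown(e)): drop {clear(e), handempty, ontable(e)}, keep {clear(c), clear(f)}, require {holding(e)}
    → {clear(c), clear(f), holding(e)}

== RESULT ==
["clear(c)", "clear(f)", "holding(e)"]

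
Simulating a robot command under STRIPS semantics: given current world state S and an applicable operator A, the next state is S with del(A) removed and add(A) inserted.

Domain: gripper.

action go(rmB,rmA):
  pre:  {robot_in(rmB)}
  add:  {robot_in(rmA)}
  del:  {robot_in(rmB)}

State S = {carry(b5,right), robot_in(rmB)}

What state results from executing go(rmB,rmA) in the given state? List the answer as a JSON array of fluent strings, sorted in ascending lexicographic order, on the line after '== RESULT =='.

Compute (S \ del) ∪ add:
  pre ⊆ S: {robot_in(rmB)} ⊆ S  — applicable
  S \ del = {carry(b5,right)}
  ∪ add   = {carry(b5,right), robot_in(rmA)}

== RESULT ==
["carry(b5,right)", "robot_in(rmA)"]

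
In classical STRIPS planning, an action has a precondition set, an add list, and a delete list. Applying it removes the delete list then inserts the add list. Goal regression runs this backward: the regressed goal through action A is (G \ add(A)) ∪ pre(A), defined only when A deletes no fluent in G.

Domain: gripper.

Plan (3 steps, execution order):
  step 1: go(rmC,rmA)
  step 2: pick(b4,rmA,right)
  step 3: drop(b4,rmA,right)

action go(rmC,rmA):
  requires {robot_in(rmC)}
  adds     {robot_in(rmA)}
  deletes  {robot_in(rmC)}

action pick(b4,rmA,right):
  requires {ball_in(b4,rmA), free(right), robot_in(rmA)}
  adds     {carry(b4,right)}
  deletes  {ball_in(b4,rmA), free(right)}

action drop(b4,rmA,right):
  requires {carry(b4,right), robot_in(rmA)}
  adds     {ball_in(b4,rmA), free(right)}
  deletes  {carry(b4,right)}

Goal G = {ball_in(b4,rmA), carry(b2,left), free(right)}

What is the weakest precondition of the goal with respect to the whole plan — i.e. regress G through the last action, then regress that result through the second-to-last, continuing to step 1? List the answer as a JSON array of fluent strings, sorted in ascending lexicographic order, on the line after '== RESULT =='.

Work backward from the goal:
  through step 3 (drop(b4,rmA,right)): drop {ball_in(b4,rmA), free(right)}, keep {carry(b2,left)}, require {carry(b4,right), robot_in(rmA)}
    → {carry(b2,left), carry(b4,right), robot_in(rmA)}
  through step 2 (pick(b4,rmA,right)): drop {carry(b4,right)}, keep {carry(b2,left), robot_in(rmA)}, require {ball_in(b4,rmA), free(right), robot_in(rmA)}
    → {ball_in(b4,rmA), carry(b2,left), free(right), robot_in(rmA)}
  through step 1 (go(rmC,rmA)): drop {robot_in(rmA)}, keep {ball_in(b4,rmA), carry(b2,left), free(right)}, require {robot_in(rmC)}
    → {ball_in(b4,rmA), carry(b2,left), free(right), robot_in(rmC)}

== RESULT ==
["ball_in(b4,rmA)", "carry(b2,left)", "free(right)", "robot_in(rmC)"]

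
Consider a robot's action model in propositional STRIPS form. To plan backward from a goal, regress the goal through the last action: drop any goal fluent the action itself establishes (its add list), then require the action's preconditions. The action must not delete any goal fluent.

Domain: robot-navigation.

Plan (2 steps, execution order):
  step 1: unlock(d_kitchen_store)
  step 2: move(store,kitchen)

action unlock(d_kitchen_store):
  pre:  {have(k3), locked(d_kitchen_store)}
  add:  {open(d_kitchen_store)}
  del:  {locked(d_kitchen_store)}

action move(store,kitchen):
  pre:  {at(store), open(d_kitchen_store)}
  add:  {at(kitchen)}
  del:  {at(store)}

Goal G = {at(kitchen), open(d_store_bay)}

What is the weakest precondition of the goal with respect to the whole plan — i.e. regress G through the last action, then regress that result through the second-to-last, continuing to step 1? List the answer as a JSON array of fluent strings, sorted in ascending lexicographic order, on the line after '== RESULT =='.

Work backward from the goal:
  through step 2 (move(store,kitchen)): drop {at(kitchen)}, keep {open(d_store_bay)}, require {at(store), open(d_kitchen_store)}
    → {at(store), open(d_kitchen_store), open(d_store_bay)}
  through step 1 (unlock(d_kitchen_store)): drop {open(d_kitchen_store)}, keep {at(store), open(d_store_bay)}, require {have(k3), locked(d_kitchen_store)}
    → {at(store), have(k3), locked(d_kitchen_store), open(d_store_bay)}

== RESULT ==
["at(store)", "have(k3)", "locked(d_kitchen_store)", "open(d_store_bay)"]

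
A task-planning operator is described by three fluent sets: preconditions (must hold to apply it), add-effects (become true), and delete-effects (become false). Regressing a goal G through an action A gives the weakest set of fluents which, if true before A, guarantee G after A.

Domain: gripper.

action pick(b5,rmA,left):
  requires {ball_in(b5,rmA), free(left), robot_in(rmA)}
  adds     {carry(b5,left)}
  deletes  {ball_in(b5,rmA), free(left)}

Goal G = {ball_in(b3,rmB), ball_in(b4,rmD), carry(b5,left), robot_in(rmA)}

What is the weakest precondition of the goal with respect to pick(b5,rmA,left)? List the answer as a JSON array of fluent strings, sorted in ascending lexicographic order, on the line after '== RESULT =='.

Regress:
  G ∩ del = {}  (empty — regression defined)
  G \ add = {ball_in(b3,rmB), ball_in(b4,rmD), carry(b5,left), robot_in(rmA)} \ {carry(b5,left)} = {ball_in(b3,rmB), ball_in(b4,rmD), robot_in(rmA)}
  ∪ pre   = {ball_in(b3,rmB), ball_in(b4,rmD), robot_in(rmA)} ∪ {ball_in(b5,rmA), free(left), robot_in(rmA)}
          = {ball_in(b3,rmB), ball_in(b4,rmD), ball_in(b5,rmA), free(left), robot_in(rmA)}

== RESULT ==
["ball_in(b3,rmB)", "ball_in(b4,rmD)", "ball_in(b5,rmA)", "free(left)", "robot_in(rmA)"]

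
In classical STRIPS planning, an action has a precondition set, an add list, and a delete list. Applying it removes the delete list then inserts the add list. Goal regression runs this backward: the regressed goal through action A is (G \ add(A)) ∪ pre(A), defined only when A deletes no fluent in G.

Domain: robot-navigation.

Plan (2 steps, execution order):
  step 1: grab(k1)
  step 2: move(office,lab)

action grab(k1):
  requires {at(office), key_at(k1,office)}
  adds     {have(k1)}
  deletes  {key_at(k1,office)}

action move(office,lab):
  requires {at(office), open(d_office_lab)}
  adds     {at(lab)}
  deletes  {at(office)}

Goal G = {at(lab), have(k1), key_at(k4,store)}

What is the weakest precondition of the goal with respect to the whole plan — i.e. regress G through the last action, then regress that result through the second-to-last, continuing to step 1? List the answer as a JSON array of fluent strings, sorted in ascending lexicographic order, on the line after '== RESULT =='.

Regress step by step:
  through step 2 (move(office,lab)): drop {at(lab)}, keep {have(k1), key_at(k4,store)}, require {at(office), open(d_office_lab)}
    → {at(office), have(k1), key_at(k4,store), open(d_office_lab)}
  through step 1 (grab(k1)): drop {have(k1)}, keep {at(office), key_at(k4,store), open(d_office_lab)}, require {at(office), key_at(k1,office)}
    → {at(office), key_at(k1,office), key_at(k4,store), open(d_office_lab)}

== RESULT ==
["at(office)", "key_at(k1,office)", "key_at(k4,store)", "open(d_office_lab)"]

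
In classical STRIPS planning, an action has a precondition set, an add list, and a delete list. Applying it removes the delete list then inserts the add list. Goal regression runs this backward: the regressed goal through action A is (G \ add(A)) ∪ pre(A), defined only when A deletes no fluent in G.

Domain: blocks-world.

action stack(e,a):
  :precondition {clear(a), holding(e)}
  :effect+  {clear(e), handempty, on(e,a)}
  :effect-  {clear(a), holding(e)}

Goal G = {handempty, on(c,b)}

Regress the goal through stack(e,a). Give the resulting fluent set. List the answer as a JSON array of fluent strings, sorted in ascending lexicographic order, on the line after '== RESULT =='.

Regress:
  G ∩ del = {}  (empty — regression defined)
  G \ add = {handempty, on(c,b)} \ {clear(e), handempty, on(e,a)} = {on(c,b)}
  ∪ pre   = {on(c,b)} ∪ {clear(a), holding(e)}
          = {clear(a), holding(e), on(c,b)}

== RESULT ==
["clear(a)", "holding(e)", "on(c,b)"]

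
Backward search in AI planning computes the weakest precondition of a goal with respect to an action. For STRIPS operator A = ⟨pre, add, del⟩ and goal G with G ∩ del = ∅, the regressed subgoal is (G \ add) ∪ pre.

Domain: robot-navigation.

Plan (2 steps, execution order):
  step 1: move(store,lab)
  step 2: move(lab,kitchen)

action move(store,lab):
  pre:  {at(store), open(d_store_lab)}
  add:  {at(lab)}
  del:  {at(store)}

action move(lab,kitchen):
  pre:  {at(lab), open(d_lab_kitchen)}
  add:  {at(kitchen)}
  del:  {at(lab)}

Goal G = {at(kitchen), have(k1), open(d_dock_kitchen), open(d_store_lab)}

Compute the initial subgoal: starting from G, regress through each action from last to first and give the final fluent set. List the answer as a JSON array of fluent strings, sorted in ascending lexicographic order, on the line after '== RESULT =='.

Regress step by step:
  through step 2 (move(lab,kitchen)): drop {at(kitchen)}, keep {have(k1), open(d_dock_kitchen), open(d_store_lab)}, require {at(lab), open(d_lab_kitchen)}
    → {at(lab), have(k1), open(d_dock_kitchen), open(d_lab_kitchen), open(d_store_lab)}
  through step 1 (move(store,lab)): drop {at(lab)}, keep {have(k1), open(d_dock_kitchen), open(d_lab_kitchen), open(d_store_lab)}, require {at(store), open(d_store_lab)}
    → {at(store), have(k1), open(d_dock_kitchen), open(d_lab_kitchen), open(d_store_lab)}

== RESULT ==
["at(store)", "have(k1)", "open(d_dock_kitchen)", "open(d_lab_kitchen)", "open(d_store_lab)"]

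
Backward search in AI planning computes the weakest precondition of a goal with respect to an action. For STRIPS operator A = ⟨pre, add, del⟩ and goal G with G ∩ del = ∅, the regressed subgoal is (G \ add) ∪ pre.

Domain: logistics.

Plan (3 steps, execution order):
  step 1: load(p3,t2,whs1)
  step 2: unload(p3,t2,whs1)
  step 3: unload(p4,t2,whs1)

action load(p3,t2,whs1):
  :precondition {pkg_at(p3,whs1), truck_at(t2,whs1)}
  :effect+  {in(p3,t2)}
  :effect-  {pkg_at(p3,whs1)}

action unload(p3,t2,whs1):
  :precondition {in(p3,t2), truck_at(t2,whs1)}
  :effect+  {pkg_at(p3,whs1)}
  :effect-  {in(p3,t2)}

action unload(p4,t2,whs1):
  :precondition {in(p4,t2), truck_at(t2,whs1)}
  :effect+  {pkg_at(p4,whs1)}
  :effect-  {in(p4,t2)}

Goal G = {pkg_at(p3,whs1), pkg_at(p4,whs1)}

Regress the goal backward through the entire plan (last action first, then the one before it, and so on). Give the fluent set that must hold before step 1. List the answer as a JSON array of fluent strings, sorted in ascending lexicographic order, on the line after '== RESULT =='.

Regress step by step:
  through step 3 (unload(p4,t2,whs1)): drop {pkg_at(p4,whs1)}, keep {pkg_at(p3,whs1)}, require {in(p4,t2), truck_at(t2,whs1)}
    → {in(p4,t2), pkg_at(p3,whs1), truck_at(t2,whs1)}
  through step 2 (unload(p3,t2,whs1)): drop {pkg_at(p3,whs1)}, keep {in(p4,t2), truck_at(t2,whs1)}, require {in(p3,t2), truck_at(t2,whs1)}
    → {in(p3,t2), in(p4,t2), truck_at(t2,whs1)}
  through step 1 (load(p3,t2,whs1)): drop {in(p3,t2)}, keep {in(p4,t2), truck_at(t2,whs1)}, require {pkg_at(p3,whs1), truck_at(t2,whs1)}
    → {in(p4,t2), pkg_at(p3,whs1), truck_at(t2,whs1)}

== RESULT ==
["in(p4,t2)", "pkg_at(p3,whs1)", "truck_at(t2,whs1)"]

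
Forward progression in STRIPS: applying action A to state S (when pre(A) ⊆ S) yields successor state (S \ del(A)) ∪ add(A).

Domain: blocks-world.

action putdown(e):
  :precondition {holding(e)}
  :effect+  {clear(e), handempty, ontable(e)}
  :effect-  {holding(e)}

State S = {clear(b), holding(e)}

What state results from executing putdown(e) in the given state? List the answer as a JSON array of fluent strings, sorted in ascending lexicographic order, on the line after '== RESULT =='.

Progress:
  pre ⊆ S: {holding(e)} ⊆ S  — applicable
  S \ del = {clear(b)}
  ∪ add   = {clear(b), clear(e), handempty, ontable(e)}

== RESULT ==
["clear(b)", "clear(e)", "handempty", "ontable(e)"]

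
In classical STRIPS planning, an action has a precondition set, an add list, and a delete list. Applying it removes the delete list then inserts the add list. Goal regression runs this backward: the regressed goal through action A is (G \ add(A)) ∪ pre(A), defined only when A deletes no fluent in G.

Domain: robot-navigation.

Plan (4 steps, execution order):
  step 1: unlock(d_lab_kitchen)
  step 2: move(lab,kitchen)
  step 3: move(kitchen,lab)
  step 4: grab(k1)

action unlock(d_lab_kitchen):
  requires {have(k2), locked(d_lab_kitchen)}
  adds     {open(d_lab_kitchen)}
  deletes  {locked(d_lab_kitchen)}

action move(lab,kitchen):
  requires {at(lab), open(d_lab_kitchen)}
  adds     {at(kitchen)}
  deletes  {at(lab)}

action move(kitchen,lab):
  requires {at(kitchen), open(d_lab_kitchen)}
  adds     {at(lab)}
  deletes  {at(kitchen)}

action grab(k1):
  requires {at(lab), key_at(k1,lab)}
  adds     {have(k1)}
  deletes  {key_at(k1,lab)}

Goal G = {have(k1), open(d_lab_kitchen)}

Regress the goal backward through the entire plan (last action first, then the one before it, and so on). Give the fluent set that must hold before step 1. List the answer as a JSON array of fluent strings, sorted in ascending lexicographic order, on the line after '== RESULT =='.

Regress step by step:
  through step 4 (grab(k1)): drop {have(k1)}, keep {open(d_lab_kitchen)}, require {at(lab), key_at(k1,lab)}
    → {at(lab), key_at(k1,lab), open(d_lab_kitchen)}
  through step 3 (move(kitchen,lab)): drop {at(lab)}, keep {key_at(k1,lab), open(d_lab_kitchen)}, require {at(kitchen), open(d_lab_kitchen)}
    → {at(kitchen), key_at(k1,lab), open(d_lab_kitchen)}
  through step 2 (move(lab,kitchen)): drop {at(kitchen)}, keep {key_at(k1,lab), open(d_lab_kitchen)}, require {at(lab), open(d_lab_kitchen)}
    → {at(lab), key_at(k1,lab), open(d_lab_kitchen)}
  through step 1 (unlock(d_lab_kitchen)): drop {open(d_lab_kitchen)}, keep {at(lab), key_at(k1,lab)}, require {have(k2), locked(d_lab_kitchen)}
    → {at(lab), have(k2), key_at(k1,lab), locked(d_lab_kitchen)}

== RESULT ==
["at(lab)", "have(k2)", "key_at(k1,lab)", "locked(d_lab_kitchen)"]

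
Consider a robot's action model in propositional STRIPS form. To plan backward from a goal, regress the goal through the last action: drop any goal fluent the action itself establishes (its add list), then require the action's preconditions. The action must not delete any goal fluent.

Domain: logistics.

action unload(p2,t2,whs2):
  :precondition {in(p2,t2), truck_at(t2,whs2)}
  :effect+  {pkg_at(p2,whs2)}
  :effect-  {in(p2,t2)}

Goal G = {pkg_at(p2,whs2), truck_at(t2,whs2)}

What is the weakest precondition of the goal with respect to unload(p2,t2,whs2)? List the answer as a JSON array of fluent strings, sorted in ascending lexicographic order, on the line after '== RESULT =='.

Regress:
  G ∩ del = {}  (empty — regression defined)
  G \ add = {pkg_at(p2,whs2), truck_at(t2,whs2)} \ {pkg_at(p2,whs2)} = {truck_at(t2,whs2)}
  ∪ pre   = {truck_at(t2,whs2)} ∪ {in(p2,t2), truck_at(t2,whs2)}
          = {in(p2,t2), truck_at(t2,whs2)}

== RESULT ==
["in(p2,t2)", "truck_at(t2,whs2)"]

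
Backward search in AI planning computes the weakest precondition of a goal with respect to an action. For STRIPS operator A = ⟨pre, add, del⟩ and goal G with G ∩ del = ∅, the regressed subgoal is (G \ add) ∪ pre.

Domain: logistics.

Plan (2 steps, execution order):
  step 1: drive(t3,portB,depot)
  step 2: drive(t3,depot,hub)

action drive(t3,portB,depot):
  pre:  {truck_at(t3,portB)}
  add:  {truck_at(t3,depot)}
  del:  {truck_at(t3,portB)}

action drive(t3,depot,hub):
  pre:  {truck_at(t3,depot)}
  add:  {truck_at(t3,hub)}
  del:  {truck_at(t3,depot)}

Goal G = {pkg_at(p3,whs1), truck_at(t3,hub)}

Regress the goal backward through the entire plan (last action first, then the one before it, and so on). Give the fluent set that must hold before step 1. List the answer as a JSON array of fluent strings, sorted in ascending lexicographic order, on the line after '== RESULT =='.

Regress step by step:
  through step 2 (drive(t3,depot,hub)): drop {truck_at(t3,hub)}, keep {pkg_at(p3,whs1)}, require {truck_at(t3,depot)}
    → {pkg_at(p3,whs1), truck_at(t3,depot)}
  through step 1 (drive(t3,portB,depot)): drop {truck_at(t3,depot)}, keep {pkg_at(p3,whs1)}, require {truck_at(t3,portB)}
    → {pkg_at(p3,whs1), truck_at(t3,portB)}

== RESULT ==
["pkg_at(p3,whs1)", "truck_at(t3,portB)"]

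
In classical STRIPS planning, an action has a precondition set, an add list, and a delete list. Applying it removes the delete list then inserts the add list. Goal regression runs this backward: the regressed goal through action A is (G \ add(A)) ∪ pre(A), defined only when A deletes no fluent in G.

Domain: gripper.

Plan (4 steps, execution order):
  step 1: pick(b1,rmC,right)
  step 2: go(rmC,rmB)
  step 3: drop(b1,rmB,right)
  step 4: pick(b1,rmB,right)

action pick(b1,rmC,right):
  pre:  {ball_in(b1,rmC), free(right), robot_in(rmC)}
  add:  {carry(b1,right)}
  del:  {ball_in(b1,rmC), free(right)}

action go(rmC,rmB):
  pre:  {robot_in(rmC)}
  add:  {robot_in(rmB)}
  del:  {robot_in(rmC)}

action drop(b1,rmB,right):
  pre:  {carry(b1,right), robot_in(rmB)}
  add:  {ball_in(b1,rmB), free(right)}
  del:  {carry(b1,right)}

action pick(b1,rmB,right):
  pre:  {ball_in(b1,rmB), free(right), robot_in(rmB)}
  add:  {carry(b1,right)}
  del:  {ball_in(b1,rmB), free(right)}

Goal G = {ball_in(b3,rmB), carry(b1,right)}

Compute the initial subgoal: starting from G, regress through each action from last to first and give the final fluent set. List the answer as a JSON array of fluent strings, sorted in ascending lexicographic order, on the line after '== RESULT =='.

Work backward from the goal:
  through step 4 (pick(b1,rmB,right)): drop {carry(b1,right)}, keep {ball_in(b3,rmB)}, require {ball_in(b1,rmB), free(right), robot_in(rmB)}
    → {ball_in(b1,rmB), ball_in(b3,rmB), free(right), robot_in(rmB)}
  through step 3 (drop(b1,rmB,right)): drop {ball_in(b1,rmB), free(right)}, keep {ball_in(b3,rmB), robot_in(rmB)}, require {carry(b1,right), robot_in(rmB)}
    → {ball_in(b3,rmB), carry(b1,right), robot_in(rmB)}
  through step 2 (go(rmC,rmB)): drop {robot_in(rmB)}, keep {ball_in(b3,rmB), carry(b1,right)}, require {robot_in(rmC)}
    → {ball_in(b3,rmB), carry(b1,right), robot_in(rmC)}
  through step 1 (pick(b1,rmC,right)): drop {carry(b1,right)}, keep {ball_in(b3,rmB), robot_in(rmC)}, require {ball_in(b1,rmC), free(right), robot_in(rmC)}
    → {ball_in(b1,rmC), ball_in(b3,rmB), free(right), robot_in(rmC)}

== RESULT ==
["ball_in(b1,rmC)", "ball_in(b3,rmB)", "free(right)", "robot_in(rmC)"]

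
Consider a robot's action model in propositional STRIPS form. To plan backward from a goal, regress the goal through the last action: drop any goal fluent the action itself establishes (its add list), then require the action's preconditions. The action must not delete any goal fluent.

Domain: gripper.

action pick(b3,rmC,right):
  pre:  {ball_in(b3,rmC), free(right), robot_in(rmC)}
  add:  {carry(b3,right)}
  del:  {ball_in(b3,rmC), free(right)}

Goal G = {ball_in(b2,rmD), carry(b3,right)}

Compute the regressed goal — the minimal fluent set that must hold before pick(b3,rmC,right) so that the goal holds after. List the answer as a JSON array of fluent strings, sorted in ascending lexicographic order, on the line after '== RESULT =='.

Compute (G \ add) ∪ pre:
  G ∩ del = {}  (empty — regression defined)
  G \ add = {ball_in(b2,rmD), carry(b3,right)} \ {carry(b3,right)} = {ball_in(b2,rmD)}
  ∪ pre   = {ball_in(b2,rmD)} ∪ {ball_in(b3,rmC), free(right), robot_in(rmC)}
          = {ball_in(b2,rmD), ball_in(b3,rmC), free(right), robot_in(rmC)}

== RESULT ==
["ball_in(b2,rmD)", "ball_in(b3,rmC)", "free(right)", "robot_in(rmC)"]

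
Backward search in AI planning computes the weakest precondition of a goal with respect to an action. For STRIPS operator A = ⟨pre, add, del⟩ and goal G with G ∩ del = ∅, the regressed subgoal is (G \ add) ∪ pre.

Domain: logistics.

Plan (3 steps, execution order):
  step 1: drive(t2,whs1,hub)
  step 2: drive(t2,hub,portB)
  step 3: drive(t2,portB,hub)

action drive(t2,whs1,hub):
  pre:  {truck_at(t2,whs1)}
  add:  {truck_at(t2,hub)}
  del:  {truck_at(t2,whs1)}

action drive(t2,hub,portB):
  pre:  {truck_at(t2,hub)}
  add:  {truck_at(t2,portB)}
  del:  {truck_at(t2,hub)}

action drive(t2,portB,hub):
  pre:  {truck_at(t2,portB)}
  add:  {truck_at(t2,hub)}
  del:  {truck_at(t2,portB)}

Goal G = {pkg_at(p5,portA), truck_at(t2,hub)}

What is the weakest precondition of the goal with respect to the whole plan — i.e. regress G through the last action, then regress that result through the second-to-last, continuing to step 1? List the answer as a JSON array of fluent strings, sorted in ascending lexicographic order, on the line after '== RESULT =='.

Work backward from the goal:
  through step 3 (drive(t2,portB,hub)): drop {truck_at(t2,hub)}, keep {pkg_at(p5,portA)}, require {truck_at(t2,portB)}
    → {pkg_at(p5,portA), truck_at(t2,portB)}
  through step 2 (drive(t2,hub,portB)): drop {truck_at(t2,portB)}, keep {pkg_at(p5,portA)}, require {truck_at(t2,hub)}
    → {pkg_at(p5,portA), truck_at(t2,hub)}
  through step 1 (drive(t2,whs1,hub)): drop {truck_at(t2,hub)}, keep {pkg_at(p5,portA)}, require {truck_at(t2,whs1)}
    → {pkg_at(p5,portA), truck_at(t2,whs1)}

== RESULT ==
["pkg_at(p5,portA)", "truck_at(t2,whs1)"]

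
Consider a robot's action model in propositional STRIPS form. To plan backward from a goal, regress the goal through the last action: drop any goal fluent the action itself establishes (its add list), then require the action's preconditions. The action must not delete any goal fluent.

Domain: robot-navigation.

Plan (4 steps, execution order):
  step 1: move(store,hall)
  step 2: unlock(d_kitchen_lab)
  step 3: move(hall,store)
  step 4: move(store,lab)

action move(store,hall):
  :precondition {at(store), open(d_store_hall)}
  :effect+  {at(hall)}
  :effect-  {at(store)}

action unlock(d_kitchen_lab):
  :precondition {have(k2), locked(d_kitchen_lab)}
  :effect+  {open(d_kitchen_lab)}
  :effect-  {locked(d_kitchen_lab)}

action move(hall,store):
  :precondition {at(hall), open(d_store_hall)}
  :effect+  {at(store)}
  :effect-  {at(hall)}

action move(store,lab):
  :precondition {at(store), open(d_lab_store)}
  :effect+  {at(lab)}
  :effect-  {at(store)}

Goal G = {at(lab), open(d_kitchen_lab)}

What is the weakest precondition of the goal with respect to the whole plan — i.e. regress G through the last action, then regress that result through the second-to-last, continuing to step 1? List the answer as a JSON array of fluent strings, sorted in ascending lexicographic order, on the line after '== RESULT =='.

Work backward from the goal:
  through step 4 (move(store,lab)): drop {at(lab)}, keep {open(d_kitchen_lab)}, require {at(store), open(d_lab_store)}
    → {at(store), open(d_kitchen_lab), open(d_lab_store)}
  through step 3 (move(hall,store)): drop {at(store)}, keep {open(d_kitchen_lab), open(d_lab_store)}, require {at(hall), open(d_store_hall)}
    → {at(hall), open(d_kitchen_lab), open(d_lab_store), open(d_store_hall)}
  through step 2 (unlock(d_kitchen_lab)): drop {open(d_kitchen_lab)}, keep {at(hall), open(d_lab_store), open(d_store_hall)}, require {have(k2), locked(d_kitchen_lab)}
    → {at(hall), have(k2), locked(d_kitchen_lab), open(d_lab_store), open(d_store_hall)}
  through step 1 (move(store,hall)): drop {at(hall)}, keep {have(k2), locked(d_kitchen_lab), open(d_lab_store), open(d_store_hall)}, require {at(store), open(d_store_hall)}
    → {at(store), have(k2), locked(d_kitchen_lab), open(d_lab_store), open(d_store_hall)}

== RESULT ==
["at(store)", "have(k2)", "locked(d_kitchen_lab)", "open(d_lab_store)", "open(d_store_hall)"]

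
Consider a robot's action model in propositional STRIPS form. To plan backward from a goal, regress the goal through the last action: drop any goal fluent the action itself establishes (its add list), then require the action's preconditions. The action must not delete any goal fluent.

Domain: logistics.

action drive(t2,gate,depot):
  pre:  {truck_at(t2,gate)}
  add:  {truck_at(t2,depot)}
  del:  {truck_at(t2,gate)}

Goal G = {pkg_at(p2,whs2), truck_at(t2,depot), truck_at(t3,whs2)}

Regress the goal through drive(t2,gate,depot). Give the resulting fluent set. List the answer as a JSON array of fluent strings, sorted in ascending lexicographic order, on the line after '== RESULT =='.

Regress:
  G ∩ del = {}  (empty — regression defined)
  G \ add = {pkg_at(p2,whs2), truck_at(t2,depot), truck_at(t3,whs2)} \ {truck_at(t2,depot)} = {pkg_at(p2,whs2), truck_at(t3,whs2)}
  ∪ pre   = {pkg_at(p2,whs2), truck_at(t3,whs2)} ∪ {truck_at(t2,gate)}
          = {pkg_at(p2,whs2), truck_at(t2,gate), truck_at(t3,whs2)}

== RESULT ==
["pkg_at(p2,whs2)", "truck_at(t2,gate)", "truck_at(t3,whs2)"]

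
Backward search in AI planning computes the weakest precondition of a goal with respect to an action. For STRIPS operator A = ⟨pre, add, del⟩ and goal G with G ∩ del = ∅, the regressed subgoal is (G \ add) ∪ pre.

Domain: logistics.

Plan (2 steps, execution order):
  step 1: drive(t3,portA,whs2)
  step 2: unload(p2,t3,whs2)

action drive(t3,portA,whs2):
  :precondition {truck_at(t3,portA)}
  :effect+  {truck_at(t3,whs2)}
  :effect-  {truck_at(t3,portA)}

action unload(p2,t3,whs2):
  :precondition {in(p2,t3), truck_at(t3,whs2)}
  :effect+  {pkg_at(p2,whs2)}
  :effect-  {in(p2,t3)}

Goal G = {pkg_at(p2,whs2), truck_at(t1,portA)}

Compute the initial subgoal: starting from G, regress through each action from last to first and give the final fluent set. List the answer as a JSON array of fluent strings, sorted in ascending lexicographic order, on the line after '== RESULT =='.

Work backward from the goal:
  through step 2 (unload(p2,t3,whs2)): drop {pkg_at(p2,whs2)}, keep {truck_at(t1,portA)}, require {in(p2,t3), truck_at(t3,whs2)}
    → {in(p2,t3), truck_at(t1,portA), truck_at(t3,whs2)}
  through step 1 (drive(t3,portA,whs2)): drop {truck_at(t3,whs2)}, keep {in(p2,t3), truck_at(t1,portA)}, require {truck_at(t3,portA)}
    → {in(p2,t3), truck_at(t1,portA), truck_at(t3,portA)}

== RESULT ==
["in(p2,t3)", "truck_at(t1,portA)", "truck_at(t3,portA)"]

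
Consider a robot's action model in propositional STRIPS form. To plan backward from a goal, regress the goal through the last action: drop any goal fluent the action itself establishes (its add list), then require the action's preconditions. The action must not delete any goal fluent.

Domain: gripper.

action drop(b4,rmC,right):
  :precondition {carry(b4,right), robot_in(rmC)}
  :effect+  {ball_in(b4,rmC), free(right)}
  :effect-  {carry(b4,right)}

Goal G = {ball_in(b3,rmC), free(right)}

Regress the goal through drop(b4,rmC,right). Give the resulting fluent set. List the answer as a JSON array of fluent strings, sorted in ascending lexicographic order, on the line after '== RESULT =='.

Compute (G \ add) ∪ pre:
  G ∩ del = {}  (empty — regression defined)
  G \ add = {ball_in(b3,rmC), free(right)} \ {ball_in(b4,rmC), free(right)} = {ball_in(b3,rmC)}
  ∪ pre   = {ball_in(b3,rmC)} ∪ {carry(b4,right), robot_in(rmC)}
          = {ball_in(b3,rmC), carry(b4,right), robot_in(rmC)}

== RESULT ==
["ball_in(b3,rmC)", "carry(b4,right)", "robot_in(rmC)"]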